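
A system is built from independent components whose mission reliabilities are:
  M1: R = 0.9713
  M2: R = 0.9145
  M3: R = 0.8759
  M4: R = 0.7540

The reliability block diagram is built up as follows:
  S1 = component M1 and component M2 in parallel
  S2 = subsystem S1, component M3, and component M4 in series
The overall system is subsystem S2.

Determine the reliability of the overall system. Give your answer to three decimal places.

0.659

Parallel (M1 and M2): 1 − (1 − 0.97130)(1 − 0.91450) = 0.99755
Series ([0.99755], M3, and M4): 0.99755 × 0.87590 × 0.75400 = 0.659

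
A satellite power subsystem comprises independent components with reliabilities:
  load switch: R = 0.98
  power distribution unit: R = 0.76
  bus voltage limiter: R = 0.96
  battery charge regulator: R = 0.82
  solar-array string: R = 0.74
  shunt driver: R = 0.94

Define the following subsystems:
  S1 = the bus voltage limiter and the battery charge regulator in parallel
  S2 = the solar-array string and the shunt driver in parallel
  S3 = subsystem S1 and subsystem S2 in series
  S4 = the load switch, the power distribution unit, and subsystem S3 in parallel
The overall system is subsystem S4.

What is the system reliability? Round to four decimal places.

0.9999

Parallel (bus voltage limiter and battery charge regulator): 1 − (1 − 0.960000)(1 − 0.820000) = 0.992800
Parallel (solar-array string and shunt driver): 1 − (1 − 0.740000)(1 − 0.940000) = 0.984400
Series ([0.992800] and [0.984400]): 0.992800 × 0.984400 = 0.977312
Parallel (load switch, power distribution unit, and [0.977312]): 1 − (1 − 0.980000)(1 − 0.760000)(1 − 0.977312) = 0.9999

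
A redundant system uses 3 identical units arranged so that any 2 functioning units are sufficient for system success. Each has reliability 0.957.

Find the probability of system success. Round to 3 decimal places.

R = Σ_{i=2}^{3} C(3,i) p^i (1−p)^{3−i} with p = 0.957
C(3,2)·0.957^2·0.043^1 = 0.11814
C(3,3)·0.957^3·0.043^0 = 0.87647
Sum = 0.995

0.995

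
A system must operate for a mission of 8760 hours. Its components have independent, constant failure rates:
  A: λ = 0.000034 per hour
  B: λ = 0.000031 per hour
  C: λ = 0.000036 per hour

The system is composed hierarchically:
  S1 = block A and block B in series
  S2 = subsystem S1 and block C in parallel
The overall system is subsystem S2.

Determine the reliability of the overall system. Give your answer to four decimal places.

R(A) = exp(−0.000034 × 8760) = 0.742420
R(B) = exp(−0.000031 × 8760) = 0.762190
R(C) = exp(−0.000036 × 8760) = 0.729526
Series (A and B): 0.742420 × 0.762190 = 0.565865
Parallel ([0.565865] and C): 1 − (1 − 0.565865)(1 − 0.729526) = 0.8826

0.8826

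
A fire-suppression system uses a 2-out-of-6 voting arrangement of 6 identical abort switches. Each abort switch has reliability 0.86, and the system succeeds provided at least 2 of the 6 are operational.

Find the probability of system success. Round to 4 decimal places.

0.9997

R = Σ_{i=2}^{6} C(6,i) p^i (1−p)^{6−i} with p = 0.86
C(6,2)·0.86^2·0.14^4 = 0.004262
C(6,3)·0.86^3·0.14^3 = 0.034907
C(6,4)·0.86^4·0.14^2 = 0.160820
C(6,5)·0.86^5·0.14^1 = 0.395159
C(6,6)·0.86^6·0.14^0 = 0.404567
Sum = 0.9997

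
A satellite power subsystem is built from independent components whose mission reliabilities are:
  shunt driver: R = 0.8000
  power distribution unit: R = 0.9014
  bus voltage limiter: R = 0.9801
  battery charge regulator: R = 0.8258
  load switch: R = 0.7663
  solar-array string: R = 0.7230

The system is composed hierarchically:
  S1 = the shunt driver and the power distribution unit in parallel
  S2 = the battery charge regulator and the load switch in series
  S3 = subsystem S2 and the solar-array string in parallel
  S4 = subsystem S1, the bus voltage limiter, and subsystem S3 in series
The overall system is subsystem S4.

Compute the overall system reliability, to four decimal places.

0.8631

Parallel (shunt driver and power distribution unit): 1 − (1 − 0.800000)(1 − 0.901400) = 0.980280
Series (battery charge regulator and load switch): 0.825800 × 0.766300 = 0.632811
Parallel ([0.632811] and solar-array string): 1 − (1 − 0.632811)(1 − 0.723000) = 0.898289
Series ([0.980280], bus voltage limiter, and [0.898289]): 0.980280 × 0.980100 × 0.898289 = 0.8631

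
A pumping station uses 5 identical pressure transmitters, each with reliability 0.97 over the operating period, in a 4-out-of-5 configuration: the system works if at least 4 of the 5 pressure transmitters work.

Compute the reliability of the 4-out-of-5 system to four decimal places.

R = Σ_{i=4}^{5} C(5,i) p^i (1−p)^{5−i} with p = 0.97
C(5,4)·0.97^4·0.03^1 = 0.132794
C(5,5)·0.97^5·0.03^0 = 0.858734
Sum = 0.9915

0.9915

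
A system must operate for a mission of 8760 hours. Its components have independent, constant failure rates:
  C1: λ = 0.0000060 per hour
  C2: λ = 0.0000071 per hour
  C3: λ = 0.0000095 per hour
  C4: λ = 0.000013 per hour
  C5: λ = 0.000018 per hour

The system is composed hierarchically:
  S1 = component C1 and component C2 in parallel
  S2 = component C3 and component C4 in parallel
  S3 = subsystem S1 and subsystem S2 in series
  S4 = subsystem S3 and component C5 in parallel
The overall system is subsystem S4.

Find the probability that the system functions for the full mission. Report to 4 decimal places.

0.9983

R(C1) = exp(−0.0000060 × 8760) = 0.948797
R(C2) = exp(−0.0000071 × 8760) = 0.939699
R(C3) = exp(−0.0000095 × 8760) = 0.920149
R(C4) = exp(−0.000013 × 8760) = 0.892365
R(C5) = exp(−0.000018 × 8760) = 0.854123
Parallel (C1 and C2): 1 − (1 − 0.948797)(1 − 0.939699) = 0.996912
Parallel (C3 and C4): 1 − (1 − 0.920149)(1 − 0.892365) = 0.991405
Series ([0.996912] and [0.991405]): 0.996912 × 0.991405 = 0.988344
Parallel ([0.988344] and C5): 1 − (1 − 0.988344)(1 − 0.854123) = 0.9983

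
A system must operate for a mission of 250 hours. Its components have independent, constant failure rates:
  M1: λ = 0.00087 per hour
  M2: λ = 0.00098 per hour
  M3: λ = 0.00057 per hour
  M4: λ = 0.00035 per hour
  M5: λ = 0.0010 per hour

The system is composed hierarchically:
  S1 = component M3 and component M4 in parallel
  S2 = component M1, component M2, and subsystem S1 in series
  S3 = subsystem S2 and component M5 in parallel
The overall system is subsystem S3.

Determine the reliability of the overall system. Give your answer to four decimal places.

0.9165

R(M1) = exp(−0.00087 × 250) = 0.804528
R(M2) = exp(−0.00098 × 250) = 0.782705
R(M3) = exp(−0.00057 × 250) = 0.867188
R(M4) = exp(−0.00035 × 250) = 0.916219
R(M5) = exp(−0.0010 × 250) = 0.778801
Parallel (M3 and M4): 1 − (1 − 0.867188)(1 − 0.916219) = 0.988873
Series (M1, M2, and [0.988873]): 0.804528 × 0.782705 × 0.988873 = 0.622701
Parallel ([0.622701] and M5): 1 − (1 − 0.622701)(1 − 0.778801) = 0.9165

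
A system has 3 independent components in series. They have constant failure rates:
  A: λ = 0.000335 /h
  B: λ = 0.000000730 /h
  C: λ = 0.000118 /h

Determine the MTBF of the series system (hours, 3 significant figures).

2200

Series of exponential components: λ_sys = Σ λ_i
λ_sys = 0.000335 + 0.000000730 + 0.000118 = 4.5373e-04 /h
MTBF = 1 / λ_sys = 2200 h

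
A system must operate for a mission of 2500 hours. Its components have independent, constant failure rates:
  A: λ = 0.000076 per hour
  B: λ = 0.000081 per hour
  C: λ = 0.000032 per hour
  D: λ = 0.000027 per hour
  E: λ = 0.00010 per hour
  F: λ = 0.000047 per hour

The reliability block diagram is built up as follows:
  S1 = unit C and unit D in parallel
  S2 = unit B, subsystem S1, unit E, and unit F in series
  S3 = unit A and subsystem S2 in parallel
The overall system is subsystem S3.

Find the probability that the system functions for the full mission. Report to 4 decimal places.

R(A) = exp(−0.000076 × 2500) = 0.826959
R(B) = exp(−0.000081 × 2500) = 0.816686
R(C) = exp(−0.000032 × 2500) = 0.923116
R(D) = exp(−0.000027 × 2500) = 0.934728
R(E) = exp(−0.00010 × 2500) = 0.778801
R(F) = exp(−0.000047 × 2500) = 0.889141
Parallel (C and D): 1 − (1 − 0.923116)(1 − 0.934728) = 0.994982
Series (B, [0.994982], E, and F): 0.816686 × 0.994982 × 0.778801 × 0.889141 = 0.562688
Parallel (A and [0.562688]): 1 − (1 − 0.826959)(1 − 0.562688) = 0.9243

0.9243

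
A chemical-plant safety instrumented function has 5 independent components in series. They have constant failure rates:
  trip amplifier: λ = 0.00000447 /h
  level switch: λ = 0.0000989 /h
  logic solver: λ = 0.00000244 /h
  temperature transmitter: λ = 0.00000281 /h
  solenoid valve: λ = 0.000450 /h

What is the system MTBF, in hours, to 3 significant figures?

1790

Series of exponential components: λ_sys = Σ λ_i
λ_sys = 0.00000447 + 0.0000989 + 0.00000244 + 0.00000281 + 0.000450 = 5.5862e-04 /h
MTBF = 1 / λ_sys = 1790 h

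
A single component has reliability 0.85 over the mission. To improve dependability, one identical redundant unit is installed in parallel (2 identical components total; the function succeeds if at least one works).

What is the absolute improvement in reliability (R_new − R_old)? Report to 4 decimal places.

R_before = 0.85
R_after = 1 − (1 − 0.85)^2 = 0.9775
ΔR = 0.9775 − 0.85 = 0.1275

0.1275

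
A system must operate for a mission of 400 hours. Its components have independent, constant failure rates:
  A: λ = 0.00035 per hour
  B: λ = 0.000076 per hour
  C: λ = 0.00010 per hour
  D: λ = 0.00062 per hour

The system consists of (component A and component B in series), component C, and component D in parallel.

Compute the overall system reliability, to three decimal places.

R(A) = exp(−0.00035 × 400) = 0.86936
R(B) = exp(−0.000076 × 400) = 0.97006
R(C) = exp(−0.00010 × 400) = 0.96079
R(D) = exp(−0.00062 × 400) = 0.78036
Series (A and B): 0.86936 × 0.97006 = 0.84333
Parallel ([0.84333], C, and D): 1 − (1 − 0.84333)(1 − 0.96079)(1 − 0.78036) = 0.999

0.999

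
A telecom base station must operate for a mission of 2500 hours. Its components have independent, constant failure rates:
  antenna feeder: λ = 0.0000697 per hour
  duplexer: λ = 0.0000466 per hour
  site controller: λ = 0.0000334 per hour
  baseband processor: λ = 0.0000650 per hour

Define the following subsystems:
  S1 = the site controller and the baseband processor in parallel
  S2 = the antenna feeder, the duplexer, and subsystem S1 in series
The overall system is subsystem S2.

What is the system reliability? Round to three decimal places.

0.739

R(antenna feeder) = exp(−0.0000697 × 2500) = 0.84009
R(duplexer) = exp(−0.0000466 × 2500) = 0.89003
R(site controller) = exp(−0.0000334 × 2500) = 0.91989
R(baseband processor) = exp(−0.0000650 × 2500) = 0.85002
Parallel (site controller and baseband processor): 1 − (1 − 0.91989)(1 − 0.85002) = 0.98799
Series (antenna feeder, duplexer, and [0.98799]): 0.84009 × 0.89003 × 0.98799 = 0.739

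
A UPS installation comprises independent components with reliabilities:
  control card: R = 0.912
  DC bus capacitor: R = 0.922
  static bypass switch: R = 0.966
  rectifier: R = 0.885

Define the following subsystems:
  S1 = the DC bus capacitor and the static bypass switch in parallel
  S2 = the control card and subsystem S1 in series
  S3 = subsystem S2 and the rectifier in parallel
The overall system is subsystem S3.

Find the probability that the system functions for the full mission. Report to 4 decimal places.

0.9896

Parallel (DC bus capacitor and static bypass switch): 1 − (1 − 0.922000)(1 − 0.966000) = 0.997348
Series (control card and [0.997348]): 0.912000 × 0.997348 = 0.909581
Parallel ([0.909581] and rectifier): 1 − (1 − 0.909581)(1 − 0.885000) = 0.9896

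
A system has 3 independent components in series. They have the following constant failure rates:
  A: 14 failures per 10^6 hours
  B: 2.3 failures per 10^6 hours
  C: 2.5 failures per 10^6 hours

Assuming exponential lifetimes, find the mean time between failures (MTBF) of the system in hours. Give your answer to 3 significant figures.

Series of exponential components: λ_sys = Σ λ_i
λ_sys = 0.000014 + 0.0000023 + 0.0000025 = 1.8800e-05 /h
MTBF = 1 / λ_sys = 53200 h

53200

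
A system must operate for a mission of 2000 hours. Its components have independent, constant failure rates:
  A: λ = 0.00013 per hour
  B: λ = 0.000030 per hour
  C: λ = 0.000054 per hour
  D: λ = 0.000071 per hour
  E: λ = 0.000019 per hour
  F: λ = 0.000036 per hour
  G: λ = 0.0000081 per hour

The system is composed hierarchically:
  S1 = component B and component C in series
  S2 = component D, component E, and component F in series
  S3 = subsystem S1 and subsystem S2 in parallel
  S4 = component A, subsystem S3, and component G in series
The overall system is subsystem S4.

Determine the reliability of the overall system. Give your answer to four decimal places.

R(A) = exp(−0.00013 × 2000) = 0.771052
R(B) = exp(−0.000030 × 2000) = 0.941765
R(C) = exp(−0.000054 × 2000) = 0.897628
R(D) = exp(−0.000071 × 2000) = 0.867621
R(E) = exp(−0.000019 × 2000) = 0.962713
R(F) = exp(−0.000036 × 2000) = 0.930531
R(G) = exp(−0.0000081 × 2000) = 0.983931
Series (B and C): 0.941765 × 0.897628 = 0.845355
Series (D, E, and F): 0.867621 × 0.962713 × 0.930531 = 0.777245
Parallel ([0.845355] and [0.777245]): 1 − (1 − 0.845355)(1 − 0.777245) = 0.965552
Series (A, [0.965552], and G): 0.771052 × 0.965552 × 0.983931 = 0.7325

0.7325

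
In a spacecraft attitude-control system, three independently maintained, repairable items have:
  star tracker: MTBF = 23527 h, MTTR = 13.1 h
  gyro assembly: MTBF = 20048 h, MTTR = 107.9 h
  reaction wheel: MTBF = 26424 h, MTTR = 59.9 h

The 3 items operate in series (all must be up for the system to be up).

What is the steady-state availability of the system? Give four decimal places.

A(star tracker) = MTBF/(MTBF+MTTR) = 23527/(23527+13.1) = 0.999444
A(gyro assembly) = MTBF/(MTBF+MTTR) = 20048/(20048+107.9) = 0.994647
A(reaction wheel) = MTBF/(MTBF+MTTR) = 26424/(26424+59.9) = 0.997738
Series availability: 0.999444 × 0.994647 × 0.997738 = 0.9918

0.9918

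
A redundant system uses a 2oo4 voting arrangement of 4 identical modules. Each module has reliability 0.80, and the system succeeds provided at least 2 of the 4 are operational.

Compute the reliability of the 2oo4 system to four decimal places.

0.9728

R = Σ_{i=2}^{4} C(4,i) p^i (1−p)^{4−i} with p = 0.80
C(4,2)·0.80^2·0.20^2 = 0.153600
C(4,3)·0.80^3·0.20^1 = 0.409600
C(4,4)·0.80^4·0.20^0 = 0.409600
Sum = 0.9728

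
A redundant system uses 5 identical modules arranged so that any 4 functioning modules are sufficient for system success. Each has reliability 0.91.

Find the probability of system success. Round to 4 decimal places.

0.9326

R = Σ_{i=4}^{5} C(5,i) p^i (1−p)^{5−i} with p = 0.91
C(5,4)·0.91^4·0.09^1 = 0.308587
C(5,5)·0.91^5·0.09^0 = 0.624032
Sum = 0.9326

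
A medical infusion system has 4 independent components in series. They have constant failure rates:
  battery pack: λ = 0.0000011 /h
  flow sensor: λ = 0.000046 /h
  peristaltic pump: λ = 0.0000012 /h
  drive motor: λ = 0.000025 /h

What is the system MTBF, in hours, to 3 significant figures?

13600

Series of exponential components: λ_sys = Σ λ_i
λ_sys = 0.0000011 + 0.000046 + 0.0000012 + 0.000025 = 7.3300e-05 /h
MTBF = 1 / λ_sys = 13600 h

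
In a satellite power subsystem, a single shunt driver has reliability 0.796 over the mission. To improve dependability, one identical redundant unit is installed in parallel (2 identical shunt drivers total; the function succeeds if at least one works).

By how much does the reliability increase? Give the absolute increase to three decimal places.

R_before = 0.796
R_after = 1 − (1 − 0.796)^2 = 0.958
ΔR = 0.958 − 0.796 = 0.162

0.162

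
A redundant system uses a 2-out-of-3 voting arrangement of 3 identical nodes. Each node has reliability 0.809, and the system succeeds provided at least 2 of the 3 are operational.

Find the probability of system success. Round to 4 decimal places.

0.9045

R = Σ_{i=2}^{3} C(3,i) p^i (1−p)^{3−i} with p = 0.809
C(3,2)·0.809^2·0.191^1 = 0.375018
C(3,3)·0.809^3·0.191^0 = 0.529475
Sum = 0.9045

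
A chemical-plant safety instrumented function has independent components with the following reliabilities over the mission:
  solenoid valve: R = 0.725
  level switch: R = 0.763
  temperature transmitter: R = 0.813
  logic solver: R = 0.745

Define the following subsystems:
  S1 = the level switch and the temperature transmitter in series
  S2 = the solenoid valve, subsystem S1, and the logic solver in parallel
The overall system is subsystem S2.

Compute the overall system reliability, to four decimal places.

Series (level switch and temperature transmitter): 0.763000 × 0.813000 = 0.620319
Parallel (solenoid valve, [0.620319], and logic solver): 1 − (1 − 0.725000)(1 − 0.620319)(1 − 0.745000) = 0.9734

0.9734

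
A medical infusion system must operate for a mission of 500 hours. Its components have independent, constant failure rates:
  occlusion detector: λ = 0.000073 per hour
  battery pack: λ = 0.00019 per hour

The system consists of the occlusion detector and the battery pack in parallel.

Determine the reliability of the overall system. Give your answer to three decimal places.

R(occlusion detector) = exp(−0.000073 × 500) = 0.96416
R(battery pack) = exp(−0.00019 × 500) = 0.90937
Parallel (occlusion detector and battery pack): 1 − (1 − 0.96416)(1 − 0.90937) = 0.997

0.997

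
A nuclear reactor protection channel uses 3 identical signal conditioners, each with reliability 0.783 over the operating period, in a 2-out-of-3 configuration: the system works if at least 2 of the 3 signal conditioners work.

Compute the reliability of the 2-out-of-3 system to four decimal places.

R = Σ_{i=2}^{3} C(3,i) p^i (1−p)^{3−i} with p = 0.783
C(3,2)·0.783^2·0.217^1 = 0.399121
C(3,3)·0.783^3·0.217^0 = 0.480049
Sum = 0.8792

0.8792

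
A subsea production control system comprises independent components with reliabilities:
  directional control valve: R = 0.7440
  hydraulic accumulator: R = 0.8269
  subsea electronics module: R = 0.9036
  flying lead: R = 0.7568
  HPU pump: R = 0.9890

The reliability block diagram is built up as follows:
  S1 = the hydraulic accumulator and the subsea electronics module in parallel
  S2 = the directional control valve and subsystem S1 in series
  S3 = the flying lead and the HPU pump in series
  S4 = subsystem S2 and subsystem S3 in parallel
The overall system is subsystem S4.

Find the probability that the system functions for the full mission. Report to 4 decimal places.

Parallel (hydraulic accumulator and subsea electronics module): 1 − (1 − 0.826900)(1 − 0.903600) = 0.983313
Series (directional control valve and [0.983313]): 0.744000 × 0.983313 = 0.731585
Series (flying lead and HPU pump): 0.756800 × 0.989000 = 0.748475
Parallel ([0.731585] and [0.748475]): 1 − (1 − 0.731585)(1 − 0.748475) = 0.9325

0.9325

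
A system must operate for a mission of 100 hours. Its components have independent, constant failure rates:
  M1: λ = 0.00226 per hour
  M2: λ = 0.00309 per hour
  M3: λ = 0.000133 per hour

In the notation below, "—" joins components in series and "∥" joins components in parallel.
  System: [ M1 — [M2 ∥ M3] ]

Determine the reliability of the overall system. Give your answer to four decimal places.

0.7949

R(M1) = exp(−0.00226 × 100) = 0.797718
R(M2) = exp(−0.00309 × 100) = 0.734181
R(M3) = exp(−0.000133 × 100) = 0.986788
Parallel (M2 and M3): 1 − (1 − 0.734181)(1 − 0.986788) = 0.996488
Series (M1 and [0.996488]): 0.797718 × 0.996488 = 0.7949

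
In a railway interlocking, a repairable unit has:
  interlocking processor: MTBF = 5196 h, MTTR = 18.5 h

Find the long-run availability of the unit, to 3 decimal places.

0.996

A(interlocking processor) = MTBF/(MTBF+MTTR) = 5196/(5196+18.5) = 0.996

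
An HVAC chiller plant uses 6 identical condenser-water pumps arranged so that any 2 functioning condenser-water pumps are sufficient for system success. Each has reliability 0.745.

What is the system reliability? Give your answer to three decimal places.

0.995

R = Σ_{i=2}^{6} C(6,i) p^i (1−p)^{6−i} with p = 0.745
C(6,2)·0.745^2·0.255^4 = 0.03520
C(6,3)·0.745^3·0.255^3 = 0.13713
C(6,4)·0.745^4·0.255^2 = 0.30047
C(6,5)·0.745^5·0.255^1 = 0.35113
C(6,6)·0.745^6·0.255^0 = 0.17098
Sum = 0.995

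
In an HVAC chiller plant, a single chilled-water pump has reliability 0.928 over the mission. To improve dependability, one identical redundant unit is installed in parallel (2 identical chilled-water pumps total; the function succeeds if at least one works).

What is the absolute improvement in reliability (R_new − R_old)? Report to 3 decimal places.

R_before = 0.928
R_after = 1 − (1 − 0.928)^2 = 0.995
ΔR = 0.995 − 0.928 = 0.067

0.067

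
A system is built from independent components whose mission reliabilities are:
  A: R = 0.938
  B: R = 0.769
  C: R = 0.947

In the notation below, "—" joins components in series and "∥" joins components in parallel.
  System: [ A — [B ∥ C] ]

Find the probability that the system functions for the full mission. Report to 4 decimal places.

Parallel (B and C): 1 − (1 − 0.769000)(1 − 0.947000) = 0.987757
Series (A and [0.987757]): 0.938000 × 0.987757 = 0.9265

0.9265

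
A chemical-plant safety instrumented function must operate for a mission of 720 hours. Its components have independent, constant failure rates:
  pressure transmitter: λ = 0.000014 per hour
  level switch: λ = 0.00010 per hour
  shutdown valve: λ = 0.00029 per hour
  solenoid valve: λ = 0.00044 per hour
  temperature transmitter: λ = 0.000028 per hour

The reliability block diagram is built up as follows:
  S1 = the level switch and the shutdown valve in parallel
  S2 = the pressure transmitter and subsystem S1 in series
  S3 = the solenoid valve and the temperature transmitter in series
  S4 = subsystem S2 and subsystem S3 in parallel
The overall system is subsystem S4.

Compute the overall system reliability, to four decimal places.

0.9934

R(pressure transmitter) = exp(−0.000014 × 720) = 0.989971
R(level switch) = exp(−0.00010 × 720) = 0.930531
R(shutdown valve) = exp(−0.00029 × 720) = 0.811558
R(solenoid valve) = exp(−0.00044 × 720) = 0.728476
R(temperature transmitter) = exp(−0.000028 × 720) = 0.980042
Parallel (level switch and shutdown valve): 1 − (1 − 0.930531)(1 − 0.811558) = 0.986909
Series (pressure transmitter and [0.986909]): 0.989971 × 0.986909 = 0.977011
Series (solenoid valve and temperature transmitter): 0.728476 × 0.980042 = 0.713937
Parallel ([0.977011] and [0.713937]): 1 − (1 − 0.977011)(1 − 0.713937) = 0.9934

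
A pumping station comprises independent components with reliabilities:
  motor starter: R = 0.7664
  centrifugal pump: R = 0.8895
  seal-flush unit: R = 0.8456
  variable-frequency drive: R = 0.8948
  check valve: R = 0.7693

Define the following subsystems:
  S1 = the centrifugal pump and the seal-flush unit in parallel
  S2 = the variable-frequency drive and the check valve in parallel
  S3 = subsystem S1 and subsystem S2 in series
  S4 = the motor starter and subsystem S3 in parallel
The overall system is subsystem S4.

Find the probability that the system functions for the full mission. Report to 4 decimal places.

0.9904

Parallel (centrifugal pump and seal-flush unit): 1 − (1 − 0.889500)(1 − 0.845600) = 0.982939
Parallel (variable-frequency drive and check valve): 1 − (1 − 0.894800)(1 − 0.769300) = 0.975730
Series ([0.982939] and [0.975730]): 0.982939 × 0.975730 = 0.959083
Parallel (motor starter and [0.959083]): 1 − (1 − 0.766400)(1 − 0.959083) = 0.9904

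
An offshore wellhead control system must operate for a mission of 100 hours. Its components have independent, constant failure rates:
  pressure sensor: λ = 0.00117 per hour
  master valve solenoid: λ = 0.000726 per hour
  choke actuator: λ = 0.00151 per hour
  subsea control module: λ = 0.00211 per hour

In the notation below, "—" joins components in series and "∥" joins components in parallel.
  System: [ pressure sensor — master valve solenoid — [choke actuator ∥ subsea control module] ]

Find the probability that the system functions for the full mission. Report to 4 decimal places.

R(pressure sensor) = exp(−0.00117 × 100) = 0.889585
R(master valve solenoid) = exp(−0.000726 × 100) = 0.929973
R(choke actuator) = exp(−0.00151 × 100) = 0.859848
R(subsea control module) = exp(−0.00211 × 100) = 0.809774
Parallel (choke actuator and subsea control module): 1 − (1 − 0.859848)(1 − 0.809774) = 0.973339
Series (pressure sensor, master valve solenoid, and [0.973339]): 0.889585 × 0.929973 × 0.973339 = 0.8052

0.8052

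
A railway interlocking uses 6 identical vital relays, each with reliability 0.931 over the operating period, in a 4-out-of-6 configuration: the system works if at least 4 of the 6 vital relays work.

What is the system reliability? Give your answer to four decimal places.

0.9944

R = Σ_{i=4}^{6} C(6,i) p^i (1−p)^{6−i} with p = 0.931
C(6,4)·0.931^4·0.069^2 = 0.053652
C(6,5)·0.931^5·0.069^1 = 0.289567
C(6,6)·0.931^6·0.069^0 = 0.651176
Sum = 0.9944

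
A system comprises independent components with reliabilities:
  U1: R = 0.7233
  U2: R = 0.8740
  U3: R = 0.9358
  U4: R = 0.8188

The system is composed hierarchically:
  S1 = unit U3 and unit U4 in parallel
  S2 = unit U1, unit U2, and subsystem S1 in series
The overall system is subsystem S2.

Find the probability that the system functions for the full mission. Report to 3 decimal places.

Parallel (U3 and U4): 1 − (1 − 0.93580)(1 − 0.81880) = 0.98837
Series (U1, U2, and [0.98837]): 0.72330 × 0.87400 × 0.98837 = 0.625

0.625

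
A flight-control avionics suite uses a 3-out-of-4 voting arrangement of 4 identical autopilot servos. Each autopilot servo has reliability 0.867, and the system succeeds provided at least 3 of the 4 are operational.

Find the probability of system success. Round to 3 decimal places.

R = Σ_{i=3}^{4} C(4,i) p^i (1−p)^{4−i} with p = 0.867
C(4,3)·0.867^3·0.133^1 = 0.34671
C(4,4)·0.867^4·0.133^0 = 0.56504
Sum = 0.912

0.912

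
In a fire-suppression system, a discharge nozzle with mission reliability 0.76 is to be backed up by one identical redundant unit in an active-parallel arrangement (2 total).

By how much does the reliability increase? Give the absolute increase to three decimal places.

R_before = 0.76
R_after = 1 − (1 − 0.76)^2 = 0.942
ΔR = 0.942 − 0.76 = 0.182

0.182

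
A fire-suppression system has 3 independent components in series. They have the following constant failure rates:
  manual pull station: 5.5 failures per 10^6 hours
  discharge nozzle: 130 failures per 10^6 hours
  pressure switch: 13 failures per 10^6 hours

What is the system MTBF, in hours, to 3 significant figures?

Series of exponential components: λ_sys = Σ λ_i
λ_sys = 0.0000055 + 0.00013 + 0.000013 = 1.4850e-04 /h
MTBF = 1 / λ_sys = 6730 h

6730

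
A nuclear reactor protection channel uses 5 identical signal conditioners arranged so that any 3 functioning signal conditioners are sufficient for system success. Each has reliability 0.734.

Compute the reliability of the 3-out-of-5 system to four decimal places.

0.8789

R = Σ_{i=3}^{5} C(5,i) p^i (1−p)^{5−i} with p = 0.734
C(5,3)·0.734^3·0.266^2 = 0.279802
C(5,4)·0.734^4·0.266^1 = 0.386043
C(5,5)·0.734^5·0.266^0 = 0.213049
Sum = 0.8789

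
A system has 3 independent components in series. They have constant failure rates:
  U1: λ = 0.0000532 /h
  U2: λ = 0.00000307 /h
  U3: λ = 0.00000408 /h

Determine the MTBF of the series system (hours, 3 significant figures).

Series of exponential components: λ_sys = Σ λ_i
λ_sys = 0.0000532 + 0.00000307 + 0.00000408 = 6.0350e-05 /h
MTBF = 1 / λ_sys = 16600 h

16600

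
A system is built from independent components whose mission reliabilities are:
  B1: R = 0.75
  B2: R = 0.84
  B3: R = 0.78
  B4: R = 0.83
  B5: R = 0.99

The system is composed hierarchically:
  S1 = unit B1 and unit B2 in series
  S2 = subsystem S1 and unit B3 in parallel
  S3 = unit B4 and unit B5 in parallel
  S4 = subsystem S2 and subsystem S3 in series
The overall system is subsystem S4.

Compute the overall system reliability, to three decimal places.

0.917

Series (B1 and B2): 0.75000 × 0.84000 = 0.63000
Parallel ([0.63000] and B3): 1 − (1 − 0.63000)(1 − 0.78000) = 0.91860
Parallel (B4 and B5): 1 − (1 − 0.83000)(1 − 0.99000) = 0.99830
Series ([0.91860] and [0.99830]): 0.91860 × 0.99830 = 0.917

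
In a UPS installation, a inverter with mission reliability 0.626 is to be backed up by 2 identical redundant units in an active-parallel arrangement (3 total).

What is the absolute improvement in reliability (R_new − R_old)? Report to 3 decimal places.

R_before = 0.626
R_after = 1 − (1 − 0.626)^3 = 0.948
ΔR = 0.948 − 0.626 = 0.322

0.322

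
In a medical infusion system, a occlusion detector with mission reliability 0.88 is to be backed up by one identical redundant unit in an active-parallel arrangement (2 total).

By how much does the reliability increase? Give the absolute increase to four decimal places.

R_before = 0.88
R_after = 1 − (1 − 0.88)^2 = 0.9856
ΔR = 0.9856 − 0.88 = 0.1056

0.1056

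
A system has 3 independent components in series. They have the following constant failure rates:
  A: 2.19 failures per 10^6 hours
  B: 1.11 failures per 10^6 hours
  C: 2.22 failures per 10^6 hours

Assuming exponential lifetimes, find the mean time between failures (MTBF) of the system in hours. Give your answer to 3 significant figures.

Series of exponential components: λ_sys = Σ λ_i
λ_sys = 0.00000219 + 0.00000111 + 0.00000222 = 5.5200e-06 /h
MTBF = 1 / λ_sys = 181000 h

181000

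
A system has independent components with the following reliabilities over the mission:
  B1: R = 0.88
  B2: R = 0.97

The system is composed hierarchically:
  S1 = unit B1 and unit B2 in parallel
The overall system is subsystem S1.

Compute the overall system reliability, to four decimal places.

Parallel (B1 and B2): 1 − (1 − 0.880000)(1 − 0.970000) = 0.9964

0.9964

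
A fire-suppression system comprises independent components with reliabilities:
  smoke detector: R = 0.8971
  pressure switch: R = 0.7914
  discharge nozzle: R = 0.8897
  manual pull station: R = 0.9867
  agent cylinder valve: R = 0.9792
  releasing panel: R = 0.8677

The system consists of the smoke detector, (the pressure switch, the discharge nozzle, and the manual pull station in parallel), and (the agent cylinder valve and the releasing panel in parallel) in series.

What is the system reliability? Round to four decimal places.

0.8944

Parallel (pressure switch, discharge nozzle, and manual pull station): 1 − (1 − 0.791400)(1 − 0.889700)(1 − 0.986700) = 0.999694
Parallel (agent cylinder valve and releasing panel): 1 − (1 − 0.979200)(1 − 0.867700) = 0.997248
Series (smoke detector, [0.999694], and [0.997248]): 0.897100 × 0.999694 × 0.997248 = 0.8944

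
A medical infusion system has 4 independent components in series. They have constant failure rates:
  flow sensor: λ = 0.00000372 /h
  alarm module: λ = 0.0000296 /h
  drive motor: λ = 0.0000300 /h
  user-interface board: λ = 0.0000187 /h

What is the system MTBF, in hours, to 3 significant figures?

12200

Series of exponential components: λ_sys = Σ λ_i
λ_sys = 0.00000372 + 0.0000296 + 0.0000300 + 0.0000187 = 8.2020e-05 /h
MTBF = 1 / λ_sys = 12200 h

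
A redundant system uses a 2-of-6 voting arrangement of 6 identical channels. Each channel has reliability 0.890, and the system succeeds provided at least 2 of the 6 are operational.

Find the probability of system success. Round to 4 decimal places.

R = Σ_{i=2}^{6} C(6,i) p^i (1−p)^{6−i} with p = 0.890
C(6,2)·0.890^2·0.110^4 = 0.001740
C(6,3)·0.890^3·0.110^3 = 0.018766
C(6,4)·0.890^4·0.110^2 = 0.113877
C(6,5)·0.890^5·0.110^1 = 0.368548
C(6,6)·0.890^6·0.110^0 = 0.496981
Sum = 0.9999

0.9999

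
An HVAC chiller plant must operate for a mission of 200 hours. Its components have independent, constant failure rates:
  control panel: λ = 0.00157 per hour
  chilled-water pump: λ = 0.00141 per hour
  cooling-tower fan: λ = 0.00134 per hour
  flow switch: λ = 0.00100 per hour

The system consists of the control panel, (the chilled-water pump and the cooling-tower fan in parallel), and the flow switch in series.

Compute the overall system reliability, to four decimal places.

R(control panel) = exp(−0.00157 × 200) = 0.730519
R(chilled-water pump) = exp(−0.00141 × 200) = 0.754274
R(cooling-tower fan) = exp(−0.00134 × 200) = 0.764908
R(flow switch) = exp(−0.00100 × 200) = 0.818731
Parallel (chilled-water pump and cooling-tower fan): 1 − (1 − 0.754274)(1 − 0.764908) = 0.942232
Series (control panel, [0.942232], and flow switch): 0.730519 × 0.942232 × 0.818731 = 0.5635

0.5635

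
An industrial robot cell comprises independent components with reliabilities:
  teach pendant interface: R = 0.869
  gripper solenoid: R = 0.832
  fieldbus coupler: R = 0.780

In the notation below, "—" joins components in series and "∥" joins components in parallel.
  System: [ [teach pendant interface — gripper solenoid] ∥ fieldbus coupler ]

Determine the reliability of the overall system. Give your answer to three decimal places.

0.939

Series (teach pendant interface and gripper solenoid): 0.86900 × 0.83200 = 0.72301
Parallel ([0.72301] and fieldbus coupler): 1 − (1 − 0.72301)(1 − 0.78000) = 0.939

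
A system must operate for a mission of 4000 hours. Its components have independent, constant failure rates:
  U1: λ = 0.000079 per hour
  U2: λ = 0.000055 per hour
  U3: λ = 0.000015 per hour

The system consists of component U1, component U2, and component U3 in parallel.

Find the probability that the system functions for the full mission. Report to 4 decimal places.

R(U1) = exp(−0.000079 × 4000) = 0.729059
R(U2) = exp(−0.000055 × 4000) = 0.802519
R(U3) = exp(−0.000015 × 4000) = 0.941765
Parallel (U1, U2, and U3): 1 − (1 − 0.729059)(1 − 0.802519)(1 − 0.941765) = 0.9969

0.9969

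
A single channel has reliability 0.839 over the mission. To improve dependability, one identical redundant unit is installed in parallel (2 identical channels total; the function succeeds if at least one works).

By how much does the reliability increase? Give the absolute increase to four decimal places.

R_before = 0.839
R_after = 1 − (1 − 0.839)^2 = 0.9741
ΔR = 0.9741 − 0.839 = 0.1351

0.1351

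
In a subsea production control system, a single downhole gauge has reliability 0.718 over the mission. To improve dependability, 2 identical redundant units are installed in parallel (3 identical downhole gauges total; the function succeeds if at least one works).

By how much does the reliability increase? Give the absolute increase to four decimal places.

0.2596

R_before = 0.718
R_after = 1 − (1 − 0.718)^3 = 0.9776
ΔR = 0.9776 − 0.718 = 0.2596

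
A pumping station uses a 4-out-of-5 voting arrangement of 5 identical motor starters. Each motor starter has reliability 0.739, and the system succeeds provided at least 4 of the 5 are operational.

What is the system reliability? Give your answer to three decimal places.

R = Σ_{i=4}^{5} C(5,i) p^i (1−p)^{5−i} with p = 0.739
C(5,4)·0.739^4·0.261^1 = 0.38921
C(5,5)·0.739^5·0.261^0 = 0.22041
Sum = 0.610

0.610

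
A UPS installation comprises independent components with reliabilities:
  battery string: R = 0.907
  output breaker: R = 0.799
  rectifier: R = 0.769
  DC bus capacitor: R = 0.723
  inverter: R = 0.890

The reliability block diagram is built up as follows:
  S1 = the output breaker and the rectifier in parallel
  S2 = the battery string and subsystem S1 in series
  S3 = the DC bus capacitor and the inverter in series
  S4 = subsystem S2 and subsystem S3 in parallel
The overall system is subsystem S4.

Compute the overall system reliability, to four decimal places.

Parallel (output breaker and rectifier): 1 − (1 − 0.799000)(1 − 0.769000) = 0.953569
Series (battery string and [0.953569]): 0.907000 × 0.953569 = 0.864887
Series (DC bus capacitor and inverter): 0.723000 × 0.890000 = 0.643470
Parallel ([0.864887] and [0.643470]): 1 − (1 − 0.864887)(1 − 0.643470) = 0.9518

0.9518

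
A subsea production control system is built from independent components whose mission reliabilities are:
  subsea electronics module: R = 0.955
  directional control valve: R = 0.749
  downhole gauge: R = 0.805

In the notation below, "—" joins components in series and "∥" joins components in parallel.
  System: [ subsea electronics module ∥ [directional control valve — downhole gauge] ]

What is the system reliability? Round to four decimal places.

Series (directional control valve and downhole gauge): 0.749000 × 0.805000 = 0.602945
Parallel (subsea electronics module and [0.602945]): 1 − (1 − 0.955000)(1 − 0.602945) = 0.9821

0.9821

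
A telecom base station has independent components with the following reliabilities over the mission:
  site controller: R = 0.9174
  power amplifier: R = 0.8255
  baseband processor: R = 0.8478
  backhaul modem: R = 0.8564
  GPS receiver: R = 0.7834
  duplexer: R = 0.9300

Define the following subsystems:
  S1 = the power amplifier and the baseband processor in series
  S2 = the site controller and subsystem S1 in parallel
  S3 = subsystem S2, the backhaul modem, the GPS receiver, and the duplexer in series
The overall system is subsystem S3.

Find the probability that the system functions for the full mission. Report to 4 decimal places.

Series (power amplifier and baseband processor): 0.825500 × 0.847800 = 0.699859
Parallel (site controller and [0.699859]): 1 − (1 − 0.917400)(1 − 0.699859) = 0.975208
Series ([0.975208], backhaul modem, GPS receiver, and duplexer): 0.975208 × 0.856400 × 0.783400 × 0.930000 = 0.6085

0.6085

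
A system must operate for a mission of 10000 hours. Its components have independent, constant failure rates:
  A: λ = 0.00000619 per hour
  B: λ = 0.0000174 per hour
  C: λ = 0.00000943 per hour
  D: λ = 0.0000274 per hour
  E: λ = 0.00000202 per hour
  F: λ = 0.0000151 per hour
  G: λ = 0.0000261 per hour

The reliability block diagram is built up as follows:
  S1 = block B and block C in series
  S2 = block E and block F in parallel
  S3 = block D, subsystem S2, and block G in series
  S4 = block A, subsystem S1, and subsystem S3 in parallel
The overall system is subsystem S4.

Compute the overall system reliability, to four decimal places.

R(A) = exp(−0.00000619 × 10000) = 0.939977
R(B) = exp(−0.0000174 × 10000) = 0.840297
R(C) = exp(−0.00000943 × 10000) = 0.910010
R(D) = exp(−0.0000274 × 10000) = 0.760332
R(E) = exp(−0.00000202 × 10000) = 0.980003
R(F) = exp(−0.0000151 × 10000) = 0.859848
R(G) = exp(−0.0000261 × 10000) = 0.770281
Series (B and C): 0.840297 × 0.910010 = 0.764679
Parallel (E and F): 1 − (1 − 0.980003)(1 − 0.859848) = 0.997197
Series (D, [0.997197], and G): 0.760332 × 0.997197 × 0.770281 = 0.584028
Parallel (A, [0.764679], and [0.584028]): 1 − (1 − 0.939977)(1 − 0.764679)(1 − 0.584028) = 0.9941

0.9941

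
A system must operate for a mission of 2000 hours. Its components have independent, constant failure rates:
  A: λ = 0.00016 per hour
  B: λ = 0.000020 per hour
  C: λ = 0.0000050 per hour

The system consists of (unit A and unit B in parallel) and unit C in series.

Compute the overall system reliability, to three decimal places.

0.979

R(A) = exp(−0.00016 × 2000) = 0.72615
R(B) = exp(−0.000020 × 2000) = 0.96079
R(C) = exp(−0.0000050 × 2000) = 0.99005
Parallel (A and B): 1 − (1 − 0.72615)(1 − 0.96079) = 0.98926
Series ([0.98926] and C): 0.98926 × 0.99005 = 0.979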